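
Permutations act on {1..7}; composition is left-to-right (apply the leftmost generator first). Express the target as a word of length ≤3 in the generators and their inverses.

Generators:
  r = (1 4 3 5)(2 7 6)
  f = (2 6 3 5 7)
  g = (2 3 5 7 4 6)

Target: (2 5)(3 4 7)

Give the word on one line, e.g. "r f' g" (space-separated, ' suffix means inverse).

  after f': (2 7 5 3 6)
  after g': (2 5)(3 4 7)

f' g'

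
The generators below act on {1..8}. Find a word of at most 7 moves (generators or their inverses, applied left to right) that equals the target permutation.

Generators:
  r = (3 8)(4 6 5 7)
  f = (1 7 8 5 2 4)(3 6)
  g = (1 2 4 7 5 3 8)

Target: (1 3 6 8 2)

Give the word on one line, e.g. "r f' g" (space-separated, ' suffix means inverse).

  after f': (1 4 2 5 8 7)(3 6)
  after r: (1 6 8 4 2 7)(3 5)
  after f: (1 3 2 8)(5 6)
  after g: (1 8 2)(3 4 7 5 6)
  after r: (1 3 6 8 2)

f' r f g r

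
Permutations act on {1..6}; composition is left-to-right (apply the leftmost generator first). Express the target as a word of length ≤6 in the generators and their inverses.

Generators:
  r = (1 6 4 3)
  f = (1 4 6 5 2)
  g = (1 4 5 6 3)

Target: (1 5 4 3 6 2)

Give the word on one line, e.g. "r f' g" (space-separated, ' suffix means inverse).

  after r': (1 3 4 6)
  after f': (1 3)(2 5 6)
  after g': (1 6 2 4)
  after g': (1 5 4 3 6 2)

r' f' g' g'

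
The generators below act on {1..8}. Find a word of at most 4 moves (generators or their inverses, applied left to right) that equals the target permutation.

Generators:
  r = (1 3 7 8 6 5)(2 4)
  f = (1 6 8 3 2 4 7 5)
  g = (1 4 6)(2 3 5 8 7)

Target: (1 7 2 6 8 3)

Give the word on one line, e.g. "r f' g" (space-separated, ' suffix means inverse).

r' f r r

  after r': (1 5 6 8 7 3)(2 4)
  after f: (2 7)(3 6)(5 8)
  after r: (1 3 5 6 7 4 2 8)
  after r: (1 7 2 6 8 3)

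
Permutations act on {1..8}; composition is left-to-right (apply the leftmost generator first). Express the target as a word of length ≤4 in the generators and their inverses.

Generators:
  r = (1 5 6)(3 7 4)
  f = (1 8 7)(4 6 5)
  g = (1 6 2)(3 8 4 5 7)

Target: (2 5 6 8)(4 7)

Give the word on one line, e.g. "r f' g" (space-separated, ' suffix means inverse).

f' g' r r

  after f': (1 7 8)(4 5 6)
  after g': (1 5)(2 6 8)(3 7)
  after r: (1 6 8 2)(3 4)
  after r: (2 5 6 8)(4 7)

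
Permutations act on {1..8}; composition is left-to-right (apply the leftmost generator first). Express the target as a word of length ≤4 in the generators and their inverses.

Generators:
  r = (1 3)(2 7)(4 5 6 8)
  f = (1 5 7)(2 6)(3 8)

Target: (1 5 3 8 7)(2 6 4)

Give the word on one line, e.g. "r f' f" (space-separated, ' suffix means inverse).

r r f

  after r: (1 3)(2 7)(4 5 6 8)
  after r: (4 6)(5 8)
  after f: (1 5 3 8 7)(2 6 4)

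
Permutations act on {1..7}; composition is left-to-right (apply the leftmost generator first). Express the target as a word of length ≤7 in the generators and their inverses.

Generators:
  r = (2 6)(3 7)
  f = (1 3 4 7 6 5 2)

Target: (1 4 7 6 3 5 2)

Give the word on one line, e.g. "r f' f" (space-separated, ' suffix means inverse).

f' r f' r' f

  after f': (1 2 5 6 7 4 3)
  after r: (1 6 3)(2 5)(4 7)
  after f': (1 7 3 2 6)
  after r': (1 3 6)
  after f: (1 4 7 6 3 5 2)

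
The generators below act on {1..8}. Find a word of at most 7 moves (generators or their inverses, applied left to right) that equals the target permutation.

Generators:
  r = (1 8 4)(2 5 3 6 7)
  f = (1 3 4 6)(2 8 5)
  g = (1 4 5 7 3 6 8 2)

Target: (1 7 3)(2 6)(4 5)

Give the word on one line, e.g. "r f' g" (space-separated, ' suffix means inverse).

g' f g' r f'

  after g': (1 2 8 6 3 7 5 4)
  after f: (1 8)(2 5 6 4 3 7)
  after g': (1 6)(2 4 7 8)(3 5)
  after r: (1 7 4 2)(5 6 8)
  after f': (1 7 3)(2 6)(4 5)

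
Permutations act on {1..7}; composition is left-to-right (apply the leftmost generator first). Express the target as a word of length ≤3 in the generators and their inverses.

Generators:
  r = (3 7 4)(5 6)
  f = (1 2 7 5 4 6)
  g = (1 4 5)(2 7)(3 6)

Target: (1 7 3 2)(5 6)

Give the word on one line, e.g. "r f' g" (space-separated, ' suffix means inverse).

  after f: (1 2 7 5 4 6)
  after r: (1 2 4 5 3 7 6)
  after g': (1 7 3 2)(5 6)

f r g'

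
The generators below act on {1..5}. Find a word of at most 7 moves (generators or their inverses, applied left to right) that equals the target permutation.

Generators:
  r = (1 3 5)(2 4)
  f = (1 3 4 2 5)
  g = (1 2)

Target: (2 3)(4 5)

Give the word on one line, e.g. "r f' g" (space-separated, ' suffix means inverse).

r' f' f' f' r'

  after r': (1 5 3)(2 4)
  after f': (1 2 3 5)
  after f': (1 4 3 2)
  after f': (1 3 4)(2 5)
  after r': (2 3)(4 5)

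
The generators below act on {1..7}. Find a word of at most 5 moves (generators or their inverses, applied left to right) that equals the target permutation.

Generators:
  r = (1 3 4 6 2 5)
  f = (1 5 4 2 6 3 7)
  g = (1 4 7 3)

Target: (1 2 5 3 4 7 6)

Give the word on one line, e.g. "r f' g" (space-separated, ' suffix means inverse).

  after g: (1 4 7 3)
  after r': (1 3 5 2 6 4 7)
  after f': (1 6 5 4 3)
  after g': (1 6 5)(4 7)
  after r: (1 2 5 3 4 7 6)

g r' f' g' r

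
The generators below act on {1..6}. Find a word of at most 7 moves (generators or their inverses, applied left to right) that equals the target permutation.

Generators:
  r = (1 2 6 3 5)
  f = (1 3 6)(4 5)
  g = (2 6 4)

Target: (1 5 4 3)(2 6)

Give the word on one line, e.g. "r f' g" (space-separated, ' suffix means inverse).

g' r' f' r' f

  after g': (2 4 6)
  after r': (1 5 3 6)(2 4)
  after f': (1 4 2 5)
  after r': (1 4)(2 3 6)
  after f: (1 5 4 3)(2 6)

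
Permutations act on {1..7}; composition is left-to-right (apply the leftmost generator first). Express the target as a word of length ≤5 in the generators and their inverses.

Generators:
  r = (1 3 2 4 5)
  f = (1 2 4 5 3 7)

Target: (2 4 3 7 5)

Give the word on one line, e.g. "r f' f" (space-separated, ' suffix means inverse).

  after f': (1 7 3 5 4 2)
  after r: (1 7 2 3)
  after r: (1 7 4 5)
  after f: (2 4 3 7 5)

f' r r f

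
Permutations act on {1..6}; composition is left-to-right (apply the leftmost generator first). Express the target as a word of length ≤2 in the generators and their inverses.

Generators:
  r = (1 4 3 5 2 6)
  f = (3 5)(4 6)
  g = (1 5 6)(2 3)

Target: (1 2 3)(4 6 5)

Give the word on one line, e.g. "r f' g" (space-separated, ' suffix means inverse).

  after r': (1 6 2 5 3 4)
  after r': (1 2 3)(4 6 5)

r' r'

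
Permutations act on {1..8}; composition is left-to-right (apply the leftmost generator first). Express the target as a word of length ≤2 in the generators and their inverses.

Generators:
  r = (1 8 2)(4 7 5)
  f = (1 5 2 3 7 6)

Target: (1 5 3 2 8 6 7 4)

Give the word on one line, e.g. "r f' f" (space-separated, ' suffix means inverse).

  after r': (1 2 8)(4 5 7)
  after f': (1 5 3 2 8 6 7 4)

r' f'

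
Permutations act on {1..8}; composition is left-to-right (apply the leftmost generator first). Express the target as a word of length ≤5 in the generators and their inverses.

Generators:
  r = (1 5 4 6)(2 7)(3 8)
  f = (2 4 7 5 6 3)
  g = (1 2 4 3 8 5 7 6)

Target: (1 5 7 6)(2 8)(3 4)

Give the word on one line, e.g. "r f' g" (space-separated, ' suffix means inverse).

r' g' g'

  after r': (1 6 4 5)(2 7)(3 8)
  after g': (1 7)(2 5 6)(4 8)
  after g': (1 5 7 6)(2 8)(3 4)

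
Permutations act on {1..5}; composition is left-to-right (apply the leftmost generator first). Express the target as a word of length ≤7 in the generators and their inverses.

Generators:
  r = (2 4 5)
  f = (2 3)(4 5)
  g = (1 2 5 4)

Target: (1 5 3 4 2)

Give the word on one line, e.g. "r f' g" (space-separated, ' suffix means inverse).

r g' f' g f

  after r: (2 4 5)
  after g': (1 4 2 5)
  after f': (1 5)(2 4 3)
  after g: (1 4 3 5 2)
  after f: (1 5 3 4 2)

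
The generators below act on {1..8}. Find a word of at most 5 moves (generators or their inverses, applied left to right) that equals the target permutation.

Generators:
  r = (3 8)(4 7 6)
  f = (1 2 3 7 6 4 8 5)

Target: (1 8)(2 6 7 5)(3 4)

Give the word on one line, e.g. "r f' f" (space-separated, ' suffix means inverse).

r r f f r

  after r: (3 8)(4 7 6)
  after r: (4 6 7)
  after f: (1 2 3 7 8 5)
  after f: (1 3 6 4 8)(2 7 5)
  after r: (1 8)(2 6 7 5)(3 4)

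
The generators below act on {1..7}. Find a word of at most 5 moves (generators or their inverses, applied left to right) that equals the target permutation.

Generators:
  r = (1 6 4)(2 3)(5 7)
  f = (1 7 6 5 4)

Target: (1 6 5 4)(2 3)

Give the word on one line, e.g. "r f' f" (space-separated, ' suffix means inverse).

  after r': (1 4 6)(2 3)(5 7)
  after f': (1 5)(2 3)(4 7 6)
  after f': (1 6 5 4)(2 3)

r' f' f'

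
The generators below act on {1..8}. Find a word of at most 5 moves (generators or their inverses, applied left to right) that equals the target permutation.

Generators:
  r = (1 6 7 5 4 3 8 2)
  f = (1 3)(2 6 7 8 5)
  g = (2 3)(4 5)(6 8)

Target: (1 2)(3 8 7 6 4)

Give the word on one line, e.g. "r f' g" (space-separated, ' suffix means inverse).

g' f g

  after g': (2 3)(4 5)(6 8)
  after f: (1 3 6 5 4 2)(7 8)
  after g: (1 2)(3 8 7 6 4)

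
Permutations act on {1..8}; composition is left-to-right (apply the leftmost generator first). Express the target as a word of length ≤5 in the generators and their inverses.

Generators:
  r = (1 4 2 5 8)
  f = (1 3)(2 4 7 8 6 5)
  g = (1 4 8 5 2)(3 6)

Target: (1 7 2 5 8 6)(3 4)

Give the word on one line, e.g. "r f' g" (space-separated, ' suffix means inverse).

r' f' r

  after r': (1 8 5 2 4)
  after f': (1 7 4 3)(6 8)
  after r: (1 7 2 5 8 6)(3 4)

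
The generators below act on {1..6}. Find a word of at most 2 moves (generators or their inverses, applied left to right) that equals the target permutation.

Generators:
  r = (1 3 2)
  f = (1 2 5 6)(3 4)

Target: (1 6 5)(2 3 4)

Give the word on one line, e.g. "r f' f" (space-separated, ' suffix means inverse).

  after f': (1 6 5 2)(3 4)
  after r: (1 6 5)(2 3 4)

f' r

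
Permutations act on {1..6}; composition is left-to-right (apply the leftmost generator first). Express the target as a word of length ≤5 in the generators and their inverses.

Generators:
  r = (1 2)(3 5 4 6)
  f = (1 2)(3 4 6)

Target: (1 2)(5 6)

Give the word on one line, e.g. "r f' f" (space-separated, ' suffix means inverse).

  after f: (1 2)(3 4 6)
  after r': (3 5)
  after r': (1 2)(4 5 6)
  after f': (3 6)(4 5)
  after r: (1 2)(5 6)

f r' r' f' r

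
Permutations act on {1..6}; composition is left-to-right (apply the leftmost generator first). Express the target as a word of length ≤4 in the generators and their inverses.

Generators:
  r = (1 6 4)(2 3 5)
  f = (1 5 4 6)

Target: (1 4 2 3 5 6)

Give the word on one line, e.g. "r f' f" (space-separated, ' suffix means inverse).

f' r' r'

  after f': (1 6 4 5)
  after r': (2 5 4 3)
  after r': (1 4 2 3 5 6)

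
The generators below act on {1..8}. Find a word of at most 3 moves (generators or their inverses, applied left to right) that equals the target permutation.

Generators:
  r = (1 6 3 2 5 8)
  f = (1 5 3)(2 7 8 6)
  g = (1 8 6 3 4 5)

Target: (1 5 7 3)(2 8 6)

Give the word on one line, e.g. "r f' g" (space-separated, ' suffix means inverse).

r f' r'

  after r: (1 6 3 2 5 8)
  after f': (1 8 3 6 5 7 2)
  after r': (1 5 7 3)(2 8 6)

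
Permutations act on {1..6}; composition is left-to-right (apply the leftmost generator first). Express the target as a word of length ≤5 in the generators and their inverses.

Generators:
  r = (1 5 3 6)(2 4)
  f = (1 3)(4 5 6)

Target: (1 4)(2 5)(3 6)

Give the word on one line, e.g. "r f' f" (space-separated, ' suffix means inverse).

  after f: (1 3)(4 5 6)
  after f: (4 6 5)
  after r': (1 6)(2 4 3 5)
  after f: (1 4)(2 5)(3 6)

f f r' f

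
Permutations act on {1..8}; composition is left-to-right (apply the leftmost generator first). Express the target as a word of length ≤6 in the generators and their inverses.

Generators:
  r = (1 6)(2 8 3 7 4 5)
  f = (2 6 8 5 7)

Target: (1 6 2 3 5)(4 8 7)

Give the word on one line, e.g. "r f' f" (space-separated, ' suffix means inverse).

f' f' r' r' r'

  after f': (2 7 5 8 6)
  after f': (2 5 6 7 8)
  after r': (1 6 3 8 5)(2 4 7)
  after r': (2 7 5 6 8 4 3)
  after r': (1 6 2 3 5)(4 8 7)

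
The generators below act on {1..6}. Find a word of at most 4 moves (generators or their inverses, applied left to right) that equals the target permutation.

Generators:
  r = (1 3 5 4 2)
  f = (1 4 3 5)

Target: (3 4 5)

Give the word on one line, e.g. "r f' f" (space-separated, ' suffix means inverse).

  after r': (1 2 4 5 3)
  after f': (1 2)(3 5 4)
  after r': (1 4)
  after f': (3 4 5)

r' f' r' f'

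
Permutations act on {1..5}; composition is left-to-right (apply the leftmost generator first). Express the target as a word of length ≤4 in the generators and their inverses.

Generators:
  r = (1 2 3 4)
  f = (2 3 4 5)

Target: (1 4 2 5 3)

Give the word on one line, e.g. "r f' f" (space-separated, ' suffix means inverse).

  after f': (2 5 4 3)
  after r': (1 4 2 5 3)

f' r'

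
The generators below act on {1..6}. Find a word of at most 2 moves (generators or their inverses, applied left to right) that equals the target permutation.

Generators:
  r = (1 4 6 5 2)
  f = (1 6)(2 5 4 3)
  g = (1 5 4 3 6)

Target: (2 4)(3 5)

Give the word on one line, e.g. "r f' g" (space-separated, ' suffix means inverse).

f' f'

  after f': (1 6)(2 3 4 5)
  after f': (2 4)(3 5)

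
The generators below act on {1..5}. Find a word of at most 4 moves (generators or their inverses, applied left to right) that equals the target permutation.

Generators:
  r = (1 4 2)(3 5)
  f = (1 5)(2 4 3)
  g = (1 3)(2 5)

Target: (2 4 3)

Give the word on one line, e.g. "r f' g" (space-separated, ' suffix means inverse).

g' r f'

  after g': (1 3)(2 5)
  after r: (1 5)(2 3 4)
  after f': (2 4 3)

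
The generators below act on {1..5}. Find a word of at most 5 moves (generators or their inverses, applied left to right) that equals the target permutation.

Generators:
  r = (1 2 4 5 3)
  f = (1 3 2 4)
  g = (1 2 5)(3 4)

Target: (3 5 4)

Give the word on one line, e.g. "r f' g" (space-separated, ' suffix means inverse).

g r f

  after g: (1 2 5)(3 4)
  after r: (1 4)(2 3 5)
  after f: (3 5 4)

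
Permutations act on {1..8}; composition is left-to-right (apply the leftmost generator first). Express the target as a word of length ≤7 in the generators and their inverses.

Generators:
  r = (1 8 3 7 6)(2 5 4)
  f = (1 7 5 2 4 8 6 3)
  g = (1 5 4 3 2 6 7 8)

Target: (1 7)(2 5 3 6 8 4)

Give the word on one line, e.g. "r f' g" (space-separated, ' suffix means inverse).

f r r r g'

  after f: (1 7 5 2 4 8 6 3)
  after r: (1 6 7 4 3 8)
  after r: (2 5 4 7)
  after r: (1 8 3 7 5 2 4 6)
  after g': (1 7)(2 5 3 6 8 4)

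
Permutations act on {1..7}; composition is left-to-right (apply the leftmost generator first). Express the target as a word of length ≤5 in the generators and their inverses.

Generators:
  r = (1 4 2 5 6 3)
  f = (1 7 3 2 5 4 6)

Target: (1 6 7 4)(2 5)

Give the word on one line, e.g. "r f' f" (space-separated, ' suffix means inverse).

r f' r

  after r: (1 4 2 5 6 3)
  after f': (1 5 4 3 6 7)
  after r: (1 6 7 4)(2 5)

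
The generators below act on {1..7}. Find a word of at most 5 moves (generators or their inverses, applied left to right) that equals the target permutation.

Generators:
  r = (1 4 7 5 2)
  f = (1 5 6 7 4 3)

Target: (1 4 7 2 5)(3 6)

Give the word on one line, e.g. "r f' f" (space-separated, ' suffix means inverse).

f' f' f' r'

  after f': (1 3 4 7 6 5)
  after f': (1 4 6)(3 7 5)
  after f': (1 7)(3 6)(4 5)
  after r': (1 4 7 2 5)(3 6)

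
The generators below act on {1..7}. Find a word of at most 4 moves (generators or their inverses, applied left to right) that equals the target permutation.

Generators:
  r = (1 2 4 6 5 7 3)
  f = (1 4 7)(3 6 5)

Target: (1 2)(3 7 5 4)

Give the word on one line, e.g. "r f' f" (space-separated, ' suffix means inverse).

  after r: (1 2 4 6 5 7 3)
  after f': (1 2)(3 7 5 4)

r f'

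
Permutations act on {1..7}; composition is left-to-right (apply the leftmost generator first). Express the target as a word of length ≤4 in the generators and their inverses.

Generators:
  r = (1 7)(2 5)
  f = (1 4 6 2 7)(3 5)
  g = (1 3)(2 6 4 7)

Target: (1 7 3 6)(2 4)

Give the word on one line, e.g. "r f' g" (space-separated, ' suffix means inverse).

  after f': (1 7 2 6 4)(3 5)
  after r': (2 6 4 7 5 3)
  after f': (1 7 3 6)(2 4)

f' r' f'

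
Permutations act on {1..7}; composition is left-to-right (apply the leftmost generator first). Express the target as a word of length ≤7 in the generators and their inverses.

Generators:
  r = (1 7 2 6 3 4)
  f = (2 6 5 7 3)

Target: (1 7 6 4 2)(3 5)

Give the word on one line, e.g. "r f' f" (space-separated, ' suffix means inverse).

r f' r' r' f

  after r: (1 7 2 6 3 4)
  after f': (1 5 6 7 3 4)
  after r': (1 5 2 7 6)
  after r': (1 5 7 2)(3 6 4)
  after f: (1 7 6 4 2)(3 5)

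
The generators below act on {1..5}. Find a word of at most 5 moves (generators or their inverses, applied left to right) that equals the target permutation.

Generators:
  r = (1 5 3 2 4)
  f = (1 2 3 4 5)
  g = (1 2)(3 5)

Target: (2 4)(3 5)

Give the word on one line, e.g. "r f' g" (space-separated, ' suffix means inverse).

f r r

  after f: (1 2 3 4 5)
  after r: (1 4 3)
  after r: (2 4)(3 5)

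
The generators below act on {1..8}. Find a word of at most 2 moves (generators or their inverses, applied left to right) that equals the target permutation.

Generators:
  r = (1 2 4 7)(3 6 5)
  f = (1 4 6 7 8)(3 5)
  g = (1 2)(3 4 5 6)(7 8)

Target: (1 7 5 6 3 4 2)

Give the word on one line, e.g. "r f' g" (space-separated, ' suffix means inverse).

  after f': (1 8 7 6 4)(3 5)
  after g': (1 7 5 6 3 4 2)

f' g'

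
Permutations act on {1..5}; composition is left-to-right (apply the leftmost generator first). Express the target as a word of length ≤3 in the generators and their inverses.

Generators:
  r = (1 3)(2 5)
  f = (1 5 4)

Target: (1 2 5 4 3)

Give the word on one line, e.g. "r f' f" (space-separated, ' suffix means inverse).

f r

  after f: (1 5 4)
  after r: (1 2 5 4 3)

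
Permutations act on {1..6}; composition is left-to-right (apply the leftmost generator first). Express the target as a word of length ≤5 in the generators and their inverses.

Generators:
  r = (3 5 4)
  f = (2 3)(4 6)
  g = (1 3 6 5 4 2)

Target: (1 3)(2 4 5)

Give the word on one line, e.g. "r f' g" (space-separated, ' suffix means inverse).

  after f: (2 3)(4 6)
  after r: (2 5 4 6 3)
  after g: (1 3)(2 4 5)

f r g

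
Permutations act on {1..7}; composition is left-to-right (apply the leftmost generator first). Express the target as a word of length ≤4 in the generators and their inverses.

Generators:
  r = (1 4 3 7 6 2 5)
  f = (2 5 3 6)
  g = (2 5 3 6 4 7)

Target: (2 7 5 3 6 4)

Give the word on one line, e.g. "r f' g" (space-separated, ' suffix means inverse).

  after f': (2 6 3 5)
  after g: (2 4 7)
  after g: (2 7 5 3 6 4)

f' g g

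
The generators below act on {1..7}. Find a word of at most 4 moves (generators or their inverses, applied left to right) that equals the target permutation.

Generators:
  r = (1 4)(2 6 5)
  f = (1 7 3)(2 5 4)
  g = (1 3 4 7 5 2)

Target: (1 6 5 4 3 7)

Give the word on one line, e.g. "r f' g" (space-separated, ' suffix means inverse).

  after r: (1 4)(2 6 5)
  after f': (1 5 4 3 7)(2 6)
  after r: (1 2 5)(3 7 4)
  after r: (1 6 5 4 3 7)

r f' r r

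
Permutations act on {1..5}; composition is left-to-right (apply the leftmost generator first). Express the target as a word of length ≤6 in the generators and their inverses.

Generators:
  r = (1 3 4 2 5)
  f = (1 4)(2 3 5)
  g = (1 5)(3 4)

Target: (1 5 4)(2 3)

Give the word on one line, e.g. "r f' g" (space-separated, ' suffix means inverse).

  after f': (1 4)(2 5 3)
  after r: (1 2)(3 5 4)
  after r: (1 5 2 3)
  after g': (2 4 3 5)
  after r': (1 5 4)(2 3)

f' r r g' r'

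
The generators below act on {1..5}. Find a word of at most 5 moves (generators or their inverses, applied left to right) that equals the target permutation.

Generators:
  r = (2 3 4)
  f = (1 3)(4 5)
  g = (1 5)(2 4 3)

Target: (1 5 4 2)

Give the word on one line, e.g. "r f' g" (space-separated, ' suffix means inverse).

f g' f r'

  after f: (1 3)(4 5)
  after g': (1 4)(2 3 5)
  after f: (1 5 2)(3 4)
  after r': (1 5 4 2)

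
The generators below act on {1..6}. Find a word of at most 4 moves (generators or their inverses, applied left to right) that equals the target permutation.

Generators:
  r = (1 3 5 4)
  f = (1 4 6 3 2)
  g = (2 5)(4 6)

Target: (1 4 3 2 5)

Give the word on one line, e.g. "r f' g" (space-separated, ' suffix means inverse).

  after g': (2 5)(4 6)
  after f: (1 4 3 2 5)

g' f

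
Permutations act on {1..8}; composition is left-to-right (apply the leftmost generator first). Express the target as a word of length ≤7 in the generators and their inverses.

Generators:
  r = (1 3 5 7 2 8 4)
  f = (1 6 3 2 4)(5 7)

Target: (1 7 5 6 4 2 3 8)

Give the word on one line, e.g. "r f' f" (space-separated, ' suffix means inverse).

r' f' f' r f'

  after r': (1 4 8 2 7 5 3)
  after f': (1 2 5 6)(3 4 8)
  after f': (1 3 2 7 5)(4 8 6)
  after r: (1 5 3 8 6)
  after f': (1 7 5 6 4 2 3 8)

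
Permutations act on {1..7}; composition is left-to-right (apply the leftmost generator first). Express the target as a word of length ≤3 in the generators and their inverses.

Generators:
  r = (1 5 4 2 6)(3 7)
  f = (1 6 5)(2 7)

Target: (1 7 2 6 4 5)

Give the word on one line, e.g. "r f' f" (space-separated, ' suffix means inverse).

  after r': (1 6 2 4 5)(3 7)
  after r': (1 2 5 6 4)
  after f': (1 7 2 6 4 5)

r' r' f'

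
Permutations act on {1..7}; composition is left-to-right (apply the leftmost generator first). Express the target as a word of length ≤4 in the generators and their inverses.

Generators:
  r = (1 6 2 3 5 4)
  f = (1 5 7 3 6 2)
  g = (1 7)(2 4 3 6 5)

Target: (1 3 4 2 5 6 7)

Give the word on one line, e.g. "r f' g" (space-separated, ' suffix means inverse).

  after r': (1 4 5 3 2 6)
  after g: (1 3 4 2 5 6 7)

r' g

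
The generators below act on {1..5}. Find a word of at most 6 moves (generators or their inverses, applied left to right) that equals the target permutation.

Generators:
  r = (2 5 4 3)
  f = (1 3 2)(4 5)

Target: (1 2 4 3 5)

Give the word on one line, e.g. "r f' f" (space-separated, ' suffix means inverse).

r' r' f f

  after r': (2 3 4 5)
  after r': (2 4)(3 5)
  after f: (1 3 4)(2 5)
  after f: (1 2 4 3 5)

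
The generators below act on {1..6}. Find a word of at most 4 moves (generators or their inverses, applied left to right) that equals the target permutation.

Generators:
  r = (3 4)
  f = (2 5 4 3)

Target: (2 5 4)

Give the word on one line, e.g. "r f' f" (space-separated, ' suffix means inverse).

r f

  after r: (3 4)
  after f: (2 5 4)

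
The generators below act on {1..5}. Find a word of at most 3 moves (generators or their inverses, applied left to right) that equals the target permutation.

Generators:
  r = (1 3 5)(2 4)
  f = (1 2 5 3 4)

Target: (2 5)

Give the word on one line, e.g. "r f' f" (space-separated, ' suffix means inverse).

  after f: (1 2 5 3 4)
  after f: (1 5 4 2 3)
  after r: (2 5)

f f r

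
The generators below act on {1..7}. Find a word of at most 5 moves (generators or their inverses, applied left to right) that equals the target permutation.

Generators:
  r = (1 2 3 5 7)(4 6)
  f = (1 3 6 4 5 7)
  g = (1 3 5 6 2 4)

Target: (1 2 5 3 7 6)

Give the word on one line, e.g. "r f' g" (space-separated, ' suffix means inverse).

  after f: (1 3 6 4 5 7)
  after r: (1 5)(2 3 4 7)
  after g': (1 3 2)(4 7 6 5)
  after r': (1 2 7 4 5 6 3)
  after f': (1 2 5 3 7 6)

f r g' r' f'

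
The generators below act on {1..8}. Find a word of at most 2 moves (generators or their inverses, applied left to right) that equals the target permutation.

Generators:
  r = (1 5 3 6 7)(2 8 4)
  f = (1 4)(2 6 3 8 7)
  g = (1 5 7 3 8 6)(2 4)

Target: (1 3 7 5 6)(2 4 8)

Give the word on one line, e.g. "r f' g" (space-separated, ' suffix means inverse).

r r

  after r: (1 5 3 6 7)(2 8 4)
  after r: (1 3 7 5 6)(2 4 8)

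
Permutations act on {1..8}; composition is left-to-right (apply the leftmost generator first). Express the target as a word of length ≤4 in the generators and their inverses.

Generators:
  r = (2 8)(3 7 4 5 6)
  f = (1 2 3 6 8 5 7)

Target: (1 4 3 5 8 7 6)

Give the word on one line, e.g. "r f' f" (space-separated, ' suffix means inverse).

r' f' r f'

  after r': (2 8)(3 6 5 4 7)
  after f': (1 7 2 6 8)(4 5)
  after r: (1 4 6 2 3 7 8)
  after f': (1 4 3 5 8 7 6)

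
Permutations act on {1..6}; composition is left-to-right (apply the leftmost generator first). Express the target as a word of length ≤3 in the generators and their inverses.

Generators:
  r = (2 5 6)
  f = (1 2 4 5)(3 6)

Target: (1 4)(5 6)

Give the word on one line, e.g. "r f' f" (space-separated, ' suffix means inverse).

  after f: (1 2 4 5)(3 6)
  after f: (1 4)(2 5)
  after r': (1 4)(5 6)

f f r'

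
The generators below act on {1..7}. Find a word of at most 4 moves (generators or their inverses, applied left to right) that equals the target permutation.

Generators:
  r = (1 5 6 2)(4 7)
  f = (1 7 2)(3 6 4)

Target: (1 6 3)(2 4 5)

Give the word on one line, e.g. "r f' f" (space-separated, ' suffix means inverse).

  after r': (1 2 6 5)(4 7)
  after f': (1 7 6 5 2 3 4)
  after r: (1 4 5)(2 3 7)
  after f': (1 6 3)(2 4 5)

r' f' r f'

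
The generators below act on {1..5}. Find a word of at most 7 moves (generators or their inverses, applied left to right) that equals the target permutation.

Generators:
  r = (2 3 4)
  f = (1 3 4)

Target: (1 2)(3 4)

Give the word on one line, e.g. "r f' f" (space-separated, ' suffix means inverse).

f r f' r r

  after f: (1 3 4)
  after r: (1 4)(2 3)
  after f': (1 3 2)
  after r: (1 4 2)
  after r: (1 2)(3 4)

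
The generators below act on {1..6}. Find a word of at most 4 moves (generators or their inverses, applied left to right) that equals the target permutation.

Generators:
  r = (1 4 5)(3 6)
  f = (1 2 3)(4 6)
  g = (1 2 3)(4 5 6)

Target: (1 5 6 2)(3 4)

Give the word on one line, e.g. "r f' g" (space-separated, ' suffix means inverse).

  after r': (1 5 4)(3 6)
  after f': (1 5 6 2)(3 4)

r' f'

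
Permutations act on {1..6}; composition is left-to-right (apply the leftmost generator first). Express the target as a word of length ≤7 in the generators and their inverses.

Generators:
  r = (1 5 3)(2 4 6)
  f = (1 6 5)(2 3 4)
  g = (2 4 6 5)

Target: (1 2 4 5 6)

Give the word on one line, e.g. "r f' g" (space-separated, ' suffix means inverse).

  after r: (1 5 3)(2 4 6)
  after g': (1 6 5 3)
  after r: (1 2 4 6 3 5)
  after r: (1 4 2 6)
  after g': (1 2 4 5 6)

r g' r r g'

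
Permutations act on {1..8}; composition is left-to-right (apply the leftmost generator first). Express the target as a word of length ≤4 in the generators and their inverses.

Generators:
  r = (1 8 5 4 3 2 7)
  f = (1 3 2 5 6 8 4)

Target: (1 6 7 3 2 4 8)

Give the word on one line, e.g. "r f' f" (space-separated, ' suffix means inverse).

  after f': (1 4 8 6 5 2 3)
  after f': (1 8 5 3 4 6 2)
  after r: (1 5 2 8 4 6 7)
  after f: (1 6 7 3 2 4 8)

f' f' r f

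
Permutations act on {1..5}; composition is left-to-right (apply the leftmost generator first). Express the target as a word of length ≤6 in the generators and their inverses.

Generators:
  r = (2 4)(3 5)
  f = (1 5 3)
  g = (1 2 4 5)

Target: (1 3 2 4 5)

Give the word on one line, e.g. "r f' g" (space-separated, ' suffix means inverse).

  after f': (1 3 5)
  after g: (1 3)(2 4 5)
  after f: (2 4 3 5)
  after g': (1 5)(3 4)
  after r: (1 3 2 4 5)

f' g f g' r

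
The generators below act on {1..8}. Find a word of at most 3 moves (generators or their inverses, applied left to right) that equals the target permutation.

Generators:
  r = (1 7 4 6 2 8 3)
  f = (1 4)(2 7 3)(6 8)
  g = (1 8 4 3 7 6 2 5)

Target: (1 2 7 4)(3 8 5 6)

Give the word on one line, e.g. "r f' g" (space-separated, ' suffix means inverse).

  after g': (1 5 2 6 7 3 4 8)
  after g': (1 2 7 4)(3 8 5 6)

g' g'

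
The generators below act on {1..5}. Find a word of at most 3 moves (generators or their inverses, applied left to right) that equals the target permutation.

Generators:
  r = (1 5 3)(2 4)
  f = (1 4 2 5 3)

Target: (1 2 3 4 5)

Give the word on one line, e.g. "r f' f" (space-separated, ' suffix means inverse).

  after f: (1 4 2 5 3)
  after f: (1 2 3 4 5)

f f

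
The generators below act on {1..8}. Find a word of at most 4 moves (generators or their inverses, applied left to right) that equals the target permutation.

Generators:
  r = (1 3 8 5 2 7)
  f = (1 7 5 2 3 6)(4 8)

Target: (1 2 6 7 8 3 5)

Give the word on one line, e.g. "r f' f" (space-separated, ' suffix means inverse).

r f' f' r

  after r: (1 3 8 5 2 7)
  after f': (1 2)(3 4 8 7 6)
  after f': (1 5 7 3 8)(2 6)
  after r: (1 2 6 7 8 3 5)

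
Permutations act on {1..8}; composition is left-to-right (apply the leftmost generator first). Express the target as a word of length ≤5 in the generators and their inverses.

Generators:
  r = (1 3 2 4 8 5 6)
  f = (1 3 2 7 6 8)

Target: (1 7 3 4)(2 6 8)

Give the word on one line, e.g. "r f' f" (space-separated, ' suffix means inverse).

  after r': (1 6 5 8 4 2 3)
  after f': (1 7 2)(3 8 4)(5 6)
  after r': (1 7 3 4)(2 6 8)

r' f' r'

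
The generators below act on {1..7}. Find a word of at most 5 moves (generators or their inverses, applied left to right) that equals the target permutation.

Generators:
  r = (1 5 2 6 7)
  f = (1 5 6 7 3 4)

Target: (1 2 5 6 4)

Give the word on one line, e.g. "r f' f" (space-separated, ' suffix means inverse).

f r f'

  after f: (1 5 6 7 3 4)
  after r: (1 2 6)(3 4 5 7)
  after f': (1 2 5 6 4)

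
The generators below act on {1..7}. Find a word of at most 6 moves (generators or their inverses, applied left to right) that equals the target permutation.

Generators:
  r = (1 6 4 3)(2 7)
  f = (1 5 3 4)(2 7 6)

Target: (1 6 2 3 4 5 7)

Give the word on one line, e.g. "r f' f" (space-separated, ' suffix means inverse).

  after f': (1 4 3 5)(2 6 7)
  after r: (1 3 5 6 2 4)
  after f: (1 4 5 2)(6 7)
  after r': (1 6 2 3 4 5 7)

f' r f r'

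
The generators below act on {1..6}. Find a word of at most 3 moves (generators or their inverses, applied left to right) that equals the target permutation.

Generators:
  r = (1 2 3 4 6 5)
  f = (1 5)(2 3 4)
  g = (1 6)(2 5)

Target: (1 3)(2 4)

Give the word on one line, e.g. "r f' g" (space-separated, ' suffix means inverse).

g r' r'

  after g: (1 6)(2 5)
  after r': (1 4 3 2 6 5)
  after r': (1 3)(2 4)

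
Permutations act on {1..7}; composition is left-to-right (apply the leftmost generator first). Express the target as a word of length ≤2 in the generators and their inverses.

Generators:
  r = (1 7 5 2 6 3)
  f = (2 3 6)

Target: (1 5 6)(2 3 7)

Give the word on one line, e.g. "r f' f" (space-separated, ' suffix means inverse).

  after r: (1 7 5 2 6 3)
  after r: (1 5 6)(2 3 7)

r r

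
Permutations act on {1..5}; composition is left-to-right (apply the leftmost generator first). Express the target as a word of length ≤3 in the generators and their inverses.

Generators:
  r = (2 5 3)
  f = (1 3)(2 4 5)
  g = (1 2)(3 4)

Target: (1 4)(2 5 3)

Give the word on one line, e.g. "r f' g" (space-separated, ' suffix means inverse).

r' g' f

  after r': (2 3 5)
  after g': (1 2 4 3 5)
  after f: (1 4)(2 5 3)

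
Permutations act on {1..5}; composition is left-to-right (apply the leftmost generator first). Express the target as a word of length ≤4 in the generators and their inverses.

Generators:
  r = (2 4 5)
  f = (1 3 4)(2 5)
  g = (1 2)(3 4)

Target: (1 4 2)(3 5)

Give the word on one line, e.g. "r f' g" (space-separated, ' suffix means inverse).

f r' r' g

  after f: (1 3 4)(2 5)
  after r': (1 3 2 4)
  after r': (1 3 5 4)
  after g: (1 4 2)(3 5)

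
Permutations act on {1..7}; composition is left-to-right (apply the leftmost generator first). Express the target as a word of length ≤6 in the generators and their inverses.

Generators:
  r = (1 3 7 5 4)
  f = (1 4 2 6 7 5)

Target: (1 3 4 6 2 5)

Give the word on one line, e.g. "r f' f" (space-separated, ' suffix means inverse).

  after r': (1 4 5 7 3)
  after r': (1 5 3 4 7)
  after f': (1 7 5 3)(2 4 6)
  after r': (1 3 4 6 2 5)

r' r' f' r'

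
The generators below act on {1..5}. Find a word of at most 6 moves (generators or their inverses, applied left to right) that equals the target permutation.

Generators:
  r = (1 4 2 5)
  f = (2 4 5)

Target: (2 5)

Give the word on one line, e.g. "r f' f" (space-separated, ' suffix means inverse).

  after f': (2 5 4)
  after r': (1 5)
  after f: (1 2 4 5)
  after r: (1 5 4)
  after r: (2 5)

f' r' f r r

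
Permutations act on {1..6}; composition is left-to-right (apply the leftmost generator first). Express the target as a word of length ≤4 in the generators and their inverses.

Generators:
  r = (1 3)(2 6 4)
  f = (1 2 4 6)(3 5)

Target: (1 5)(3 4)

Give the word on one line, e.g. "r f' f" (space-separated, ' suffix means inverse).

  after r: (1 3)(2 6 4)
  after f': (1 5 3 6 2 4)
  after r: (1 5)(3 4)

r f' r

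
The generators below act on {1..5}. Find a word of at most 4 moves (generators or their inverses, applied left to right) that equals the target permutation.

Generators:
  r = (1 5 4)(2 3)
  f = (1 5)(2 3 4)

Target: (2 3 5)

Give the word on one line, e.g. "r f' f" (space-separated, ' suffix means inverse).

  after f: (1 5)(2 3 4)
  after r': (3 5 4)
  after f': (1 5 3)(2 4)
  after f': (2 3 5)

f r' f' f'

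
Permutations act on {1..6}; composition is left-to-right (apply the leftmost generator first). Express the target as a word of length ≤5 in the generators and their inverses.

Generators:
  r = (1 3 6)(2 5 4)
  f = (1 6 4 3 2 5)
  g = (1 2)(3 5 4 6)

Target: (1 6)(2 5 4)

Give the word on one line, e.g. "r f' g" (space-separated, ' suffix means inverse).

  after r': (1 6 3)(2 4 5)
  after f: (1 4)(2 3 6)
  after g: (1 6)(2 5 4)

r' f g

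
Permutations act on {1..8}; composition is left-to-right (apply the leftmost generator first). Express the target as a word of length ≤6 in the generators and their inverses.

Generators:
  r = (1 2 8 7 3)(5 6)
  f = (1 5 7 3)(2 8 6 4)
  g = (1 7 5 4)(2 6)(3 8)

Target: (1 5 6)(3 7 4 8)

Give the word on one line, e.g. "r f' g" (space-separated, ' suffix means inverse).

  after g': (1 4 5 7)(2 6)(3 8)
  after r: (1 4 6 8)(2 5 3 7)
  after g: (2 4)(3 5 8 7 6)
  after f: (1 5 6)(3 7 4 8)

g' r g f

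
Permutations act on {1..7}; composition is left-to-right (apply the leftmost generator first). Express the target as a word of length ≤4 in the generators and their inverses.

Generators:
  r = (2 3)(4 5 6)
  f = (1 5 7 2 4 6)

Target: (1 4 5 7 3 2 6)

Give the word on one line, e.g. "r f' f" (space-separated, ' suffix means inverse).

  after f: (1 5 7 2 4 6)
  after r': (1 4 5 7 3 2 6)

f r'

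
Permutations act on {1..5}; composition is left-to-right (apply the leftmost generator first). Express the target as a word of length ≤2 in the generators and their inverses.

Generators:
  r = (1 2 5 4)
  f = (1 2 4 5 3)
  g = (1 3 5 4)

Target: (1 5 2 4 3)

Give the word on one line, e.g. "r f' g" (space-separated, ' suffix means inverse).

r' g'

  after r': (1 4 5 2)
  after g': (1 5 2 4 3)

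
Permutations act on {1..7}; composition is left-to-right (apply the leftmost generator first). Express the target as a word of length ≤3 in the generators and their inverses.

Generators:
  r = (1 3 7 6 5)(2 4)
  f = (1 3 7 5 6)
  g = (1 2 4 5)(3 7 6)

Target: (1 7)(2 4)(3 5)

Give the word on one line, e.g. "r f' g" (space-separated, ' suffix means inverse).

  after r: (1 3 7 6 5)(2 4)
  after f: (1 7)(2 4)(3 5)

r f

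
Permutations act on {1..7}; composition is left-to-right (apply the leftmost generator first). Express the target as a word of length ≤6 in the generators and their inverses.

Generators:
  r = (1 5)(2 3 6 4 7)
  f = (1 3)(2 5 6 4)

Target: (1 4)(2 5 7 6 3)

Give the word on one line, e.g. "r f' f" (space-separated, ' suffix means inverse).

f f r f' f'

  after f: (1 3)(2 5 6 4)
  after f: (2 6)(4 5)
  after r: (1 5 7 2 4)(3 6)
  after f': (1 2 6)(3 5 7 4)
  after f': (1 4)(2 5 7 6 3)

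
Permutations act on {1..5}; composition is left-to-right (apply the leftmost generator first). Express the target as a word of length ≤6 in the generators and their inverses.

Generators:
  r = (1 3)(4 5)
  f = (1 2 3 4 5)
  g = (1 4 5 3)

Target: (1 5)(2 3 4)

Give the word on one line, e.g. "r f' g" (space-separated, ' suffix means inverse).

  after r: (1 3)(4 5)
  after f: (1 4)(2 3)
  after f: (1 5)(2 4)
  after r: (1 4 2 5 3)
  after g: (1 5)(2 3 4)

r f f r g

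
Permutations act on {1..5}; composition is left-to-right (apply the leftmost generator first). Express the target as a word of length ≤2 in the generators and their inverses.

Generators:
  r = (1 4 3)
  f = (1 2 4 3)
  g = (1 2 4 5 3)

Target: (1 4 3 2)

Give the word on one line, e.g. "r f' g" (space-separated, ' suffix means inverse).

r' f'

  after r': (1 3 4)
  after f': (1 4 3 2)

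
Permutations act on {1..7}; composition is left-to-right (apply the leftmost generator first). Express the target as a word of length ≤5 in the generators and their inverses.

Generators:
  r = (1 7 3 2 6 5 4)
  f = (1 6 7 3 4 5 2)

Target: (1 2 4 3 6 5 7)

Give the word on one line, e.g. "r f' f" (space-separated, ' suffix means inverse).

r f' r'

  after r: (1 7 3 2 6 5 4)
  after f': (1 6 4 2)(3 5)
  after r': (1 2 4 3 6 5 7)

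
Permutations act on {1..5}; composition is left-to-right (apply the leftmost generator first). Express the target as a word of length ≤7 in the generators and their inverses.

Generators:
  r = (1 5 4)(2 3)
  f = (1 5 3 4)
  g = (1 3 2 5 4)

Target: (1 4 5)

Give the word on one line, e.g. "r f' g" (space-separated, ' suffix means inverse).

  after g: (1 3 2 5 4)
  after g: (1 2 4 3 5)
  after r': (1 3)(2 5 4)
  after g': (3 4)
  after f': (1 4 5)

g g r' g' f'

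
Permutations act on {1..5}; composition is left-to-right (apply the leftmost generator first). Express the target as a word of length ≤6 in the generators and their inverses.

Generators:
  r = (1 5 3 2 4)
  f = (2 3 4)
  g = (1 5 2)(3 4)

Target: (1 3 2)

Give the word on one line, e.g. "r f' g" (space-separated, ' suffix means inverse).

  after r': (1 4 2 3 5)
  after f': (1 3 5)
  after g': (1 4 3)(2 5)
  after g': (1 3 2)

r' f' g' g'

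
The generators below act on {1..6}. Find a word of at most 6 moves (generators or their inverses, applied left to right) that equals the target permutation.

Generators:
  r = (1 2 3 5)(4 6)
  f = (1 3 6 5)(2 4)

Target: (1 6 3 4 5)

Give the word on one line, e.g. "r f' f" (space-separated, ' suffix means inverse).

  after r: (1 2 3 5)(4 6)
  after f: (1 4 5 3)(2 6)
  after f: (1 2 5 6 4)
  after f: (1 4 3 6 2)
  after r: (1 6 3 4 5)

r f f f r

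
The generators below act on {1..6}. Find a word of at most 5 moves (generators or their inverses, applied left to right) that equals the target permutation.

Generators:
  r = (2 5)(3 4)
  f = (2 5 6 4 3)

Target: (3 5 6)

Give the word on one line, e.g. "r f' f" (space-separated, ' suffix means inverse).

r' f' r f'

  after r': (2 5)(3 4)
  after f': (3 6 5)
  after r: (2 5 4 3 6)
  after f': (3 5 6)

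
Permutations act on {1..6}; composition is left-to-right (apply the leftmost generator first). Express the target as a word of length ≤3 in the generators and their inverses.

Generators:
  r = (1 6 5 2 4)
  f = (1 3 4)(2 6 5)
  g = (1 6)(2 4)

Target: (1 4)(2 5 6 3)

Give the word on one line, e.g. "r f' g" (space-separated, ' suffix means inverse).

r' f r'

  after r': (1 4 2 5 6)
  after f: (3 4 6)
  after r': (1 4)(2 5 6 3)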